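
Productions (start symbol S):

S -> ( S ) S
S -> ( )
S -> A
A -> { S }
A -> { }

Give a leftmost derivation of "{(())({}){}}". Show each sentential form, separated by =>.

S => A => {S} => {(S)S} => {(())S} => {(())(S)S} => {(())(A)S} => {(())({})S} => {(())({})A} => {(())({}){}}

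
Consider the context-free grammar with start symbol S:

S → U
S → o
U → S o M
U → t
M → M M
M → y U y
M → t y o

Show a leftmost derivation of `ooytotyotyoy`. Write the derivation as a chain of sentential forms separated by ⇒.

S ⇒ U   [S → U]
U ⇒ SoM   [U → S o M]
SoM ⇒ ooM   [S → o]
ooM ⇒ ooyUy   [M → y U y]
ooyUy ⇒ ooySoMy   [U → S o M]
ooySoMy ⇒ ooyUoMy   [S → U]
ooyUoMy ⇒ ooytoMy   [U → t]
ooytoMy ⇒ ooytoMMy   [M → M M]
ooytoMMy ⇒ ooytotyoMy   [M → t y o]
ooytotyoMy ⇒ ooytotyotyoy   [M → t y o]

S⇒U⇒SoM⇒ooM⇒ooyUy⇒ooySoMy⇒ooyUoMy⇒ooytoMy⇒ooytoMMy⇒ooytotyoMy⇒ooytotyotyoy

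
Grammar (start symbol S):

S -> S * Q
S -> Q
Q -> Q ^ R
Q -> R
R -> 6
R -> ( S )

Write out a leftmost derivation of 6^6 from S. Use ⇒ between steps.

S ⇒ Q ⇒ Q^R ⇒ R^R ⇒ 6^R ⇒ 6^6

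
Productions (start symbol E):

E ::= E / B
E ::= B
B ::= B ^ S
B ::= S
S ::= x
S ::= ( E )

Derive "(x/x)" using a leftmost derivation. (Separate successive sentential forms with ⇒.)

E ⇒ B ⇒ S ⇒ (E) ⇒ (E/B) ⇒ (B/B) ⇒ (S/B) ⇒ (x/B) ⇒ (x/S) ⇒ (x/x)

E ⇒ B   [E ::= B]
B ⇒ S   [B ::= S]
S ⇒ (E)   [S ::= ( E )]
(E) ⇒ (E/B)   [E ::= E / B]
(E/B) ⇒ (B/B)   [E ::= B]
(B/B) ⇒ (S/B)   [B ::= S]
(S/B) ⇒ (x/B)   [S ::= x]
(x/B) ⇒ (x/S)   [B ::= S]
(x/S) ⇒ (x/x)   [S ::= x]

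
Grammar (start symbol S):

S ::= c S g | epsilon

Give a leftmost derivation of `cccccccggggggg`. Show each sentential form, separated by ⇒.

S ⇒ cSg   [S ::= c S g]
cSg ⇒ ccSgg   [S ::= c S g]
ccSgg ⇒ cccSggg   [S ::= c S g]
cccSggg ⇒ ccccSgggg   [S ::= c S g]
ccccSgggg ⇒ cccccSggggg   [S ::= c S g]
cccccSggggg ⇒ ccccccSgggggg   [S ::= c S g]
ccccccSgggggg ⇒ cccccccSggggggg   [S ::= c S g]
cccccccSggggggg ⇒ cccccccggggggg   [S ::= epsilon]

S ⇒ cSg ⇒ ccSgg ⇒ cccSggg ⇒ ccccSgggg ⇒ cccccSggggg ⇒ ccccccSgggggg ⇒ cccccccSggggggg ⇒ cccccccggggggg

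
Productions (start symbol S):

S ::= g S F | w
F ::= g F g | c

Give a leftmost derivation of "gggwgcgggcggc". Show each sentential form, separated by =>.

S => gSF   [S ::= g S F]
gSF => ggSFF   [S ::= g S F]
ggSFF => gggSFFF   [S ::= g S F]
gggSFFF => gggwFFF   [S ::= w]
gggwFFF => gggwgFgFF   [F ::= g F g]
gggwgFgFF => gggwgcgFF   [F ::= c]
gggwgcgFF => gggwgcggFgF   [F ::= g F g]
gggwgcggFgF => gggwgcgggFggF   [F ::= g F g]
gggwgcgggFggF => gggwgcgggcggF   [F ::= c]
gggwgcgggcggF => gggwgcgggcggc   [F ::= c]

S => gSF => ggSFF => gggSFFF => gggwFFF => gggwgFgFF => gggwgcgFF => gggwgcggFgF => gggwgcgggFggF => gggwgcgggcggF => gggwgcgggcggc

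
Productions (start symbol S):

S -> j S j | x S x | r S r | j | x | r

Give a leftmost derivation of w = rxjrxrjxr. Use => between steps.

S => rSr   [S -> r S r]
rSr => rxSxr   [S -> x S x]
rxSxr => rxjSjxr   [S -> j S j]
rxjSjxr => rxjrSrjxr   [S -> r S r]
rxjrSrjxr => rxjrxrjxr   [S -> x]

S => rSr => rxSxr => rxjSjxr => rxjrSrjxr => rxjrxrjxr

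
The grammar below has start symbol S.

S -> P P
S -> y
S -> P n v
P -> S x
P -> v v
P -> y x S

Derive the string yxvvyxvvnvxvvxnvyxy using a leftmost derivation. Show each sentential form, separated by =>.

S => PP => yxSP => yxPnvP => yxSxnvP => yxPPxnvP => yxSxPxnvP => yxPPxPxnvP => yxvvPxPxnvP => yxvvyxSxPxnvP => yxvvyxPnvxPxnvP => yxvvyxvvnvxPxnvP => yxvvyxvvnvxvvxnvP => yxvvyxvvnvxvvxnvyxS => yxvvyxvvnvxvvxnvyxy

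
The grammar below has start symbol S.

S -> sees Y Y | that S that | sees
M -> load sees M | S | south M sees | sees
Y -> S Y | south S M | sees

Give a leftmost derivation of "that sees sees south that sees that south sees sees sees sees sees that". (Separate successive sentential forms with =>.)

S => that S that => that sees Y Y that => that sees S Y Y that => that sees sees Y Y Y Y that => that sees sees south S M Y Y Y that => that sees sees south that S that M Y Y Y that => that sees sees south that sees that M Y Y Y that => that sees sees south that sees that south M sees Y Y Y that => that sees sees south that sees that south sees sees Y Y Y that => that sees sees south that sees that south sees sees sees Y Y that => that sees sees south that sees that south sees sees sees sees Y that => that sees sees south that sees that south sees sees sees sees sees that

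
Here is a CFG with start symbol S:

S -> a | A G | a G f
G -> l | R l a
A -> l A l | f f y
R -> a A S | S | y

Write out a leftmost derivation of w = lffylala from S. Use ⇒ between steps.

S ⇒ AG ⇒ lAlG ⇒ lffylG ⇒ lffylRla ⇒ lffylSla ⇒ lffylala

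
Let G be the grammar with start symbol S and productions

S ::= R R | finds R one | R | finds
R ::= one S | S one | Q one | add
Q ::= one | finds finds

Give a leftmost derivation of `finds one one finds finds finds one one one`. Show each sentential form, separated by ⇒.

S ⇒ finds R one   [S ::= finds R one]
finds R one ⇒ finds one S one   [R ::= one S]
finds one S one ⇒ finds one R one   [S ::= R]
finds one R one ⇒ finds one one S one   [R ::= one S]
finds one one S one ⇒ finds one one finds R one one   [S ::= finds R one]
finds one one finds R one one ⇒ finds one one finds Q one one one   [R ::= Q one]
finds one one finds Q one one one ⇒ finds one one finds finds finds one one one   [Q ::= finds finds]

S ⇒ finds R one ⇒ finds one S one ⇒ finds one R one ⇒ finds one one S one ⇒ finds one one finds R one one ⇒ finds one one finds Q one one one ⇒ finds one one finds finds finds one one one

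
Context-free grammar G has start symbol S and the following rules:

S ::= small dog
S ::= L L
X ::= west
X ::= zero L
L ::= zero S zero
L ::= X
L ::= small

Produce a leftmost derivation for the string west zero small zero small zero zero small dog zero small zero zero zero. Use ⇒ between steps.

S ⇒ L L   [S ::= L L]
L L ⇒ X L   [L ::= X]
X L ⇒ west L   [X ::= west]
west L ⇒ west zero S zero   [L ::= zero S zero]
west zero S zero ⇒ west zero L L zero   [S ::= L L]
west zero L L zero ⇒ west zero small L zero   [L ::= small]
west zero small L zero ⇒ west zero small zero S zero zero   [L ::= zero S zero]
west zero small zero S zero zero ⇒ west zero small zero L L zero zero   [S ::= L L]
west zero small zero L L zero zero ⇒ west zero small zero small L zero zero   [L ::= small]
west zero small zero small L zero zero ⇒ west zero small zero small zero S zero zero zero   [L ::= zero S zero]
west zero small zero small zero S zero zero zero ⇒ west zero small zero small zero L L zero zero zero   [S ::= L L]
west zero small zero small zero L L zero zero zero ⇒ west zero small zero small zero zero S zero L zero zero zero   [L ::= zero S zero]
west zero small zero small zero zero S zero L zero zero zero ⇒ west zero small zero small zero zero small dog zero L zero zero zero   [S ::= small dog]
west zero small zero small zero zero small dog zero L zero zero zero ⇒ west zero small zero small zero zero small dog zero small zero zero zero   [L ::= small]

S ⇒ L L ⇒ X L ⇒ west L ⇒ west zero S zero ⇒ west zero L L zero ⇒ west zero small L zero ⇒ west zero small zero S zero zero ⇒ west zero small zero L L zero zero ⇒ west zero small zero small L zero zero ⇒ west zero small zero small zero S zero zero zero ⇒ west zero small zero small zero L L zero zero zero ⇒ west zero small zero small zero zero S zero L zero zero zero ⇒ west zero small zero small zero zero small dog zero L zero zero zero ⇒ west zero small zero small zero zero small dog zero small zero zero zero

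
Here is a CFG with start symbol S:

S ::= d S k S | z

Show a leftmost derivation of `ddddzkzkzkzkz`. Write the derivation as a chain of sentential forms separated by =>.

S=>dSkS=>ddSkSkS=>dddSkSkSkS=>ddddSkSkSkSkS=>ddddzkSkSkSkS=>ddddzkzkSkSkS=>ddddzkzkzkSkS=>ddddzkzkzkzkS=>ddddzkzkzkzkz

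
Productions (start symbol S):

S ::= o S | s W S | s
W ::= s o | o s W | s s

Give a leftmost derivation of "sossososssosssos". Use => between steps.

S => sWS   [S ::= s W S]
sWS => sosWS   [W ::= o s W]
sosWS => sossoS   [W ::= s o]
sossoS => sossosWS   [S ::= s W S]
sossosWS => sossososWS   [W ::= o s W]
sossososWS => sossososssS   [W ::= s s]
sossososssS => sossososssoS   [S ::= o S]
sossososssoS => sossososssosWS   [S ::= s W S]
sossososssosWS => sossososssosssS   [W ::= s s]
sossososssosssS => sossososssosssoS   [S ::= o S]
sossososssosssoS => sossososssosssos   [S ::= s]

S => sWS => sosWS => sossoS => sossosWS => sossososWS => sossososssS => sossososssoS => sossososssosWS => sossososssosssS => sossososssosssoS => sossososssosssos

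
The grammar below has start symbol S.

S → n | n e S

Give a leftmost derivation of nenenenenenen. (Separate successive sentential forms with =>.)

S => neS => neneS => neneneS => neneneneS => neneneneneS => neneneneneneS => nenenenenenen

S => neS   [S → n e S]
neS => neneS   [S → n e S]
neneS => neneneS   [S → n e S]
neneneS => neneneneS   [S → n e S]
neneneneS => neneneneneS   [S → n e S]
neneneneneS => neneneneneneS   [S → n e S]
neneneneneneS => nenenenenenen   [S → n]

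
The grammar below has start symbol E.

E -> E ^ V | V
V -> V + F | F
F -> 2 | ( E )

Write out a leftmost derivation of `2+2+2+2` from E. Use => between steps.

E=>V=>V+F=>V+F+F=>V+F+F+F=>F+F+F+F=>2+F+F+F=>2+2+F+F=>2+2+2+F=>2+2+2+2

E => V   [E -> V]
V => V+F   [V -> V + F]
V+F => V+F+F   [V -> V + F]
V+F+F => V+F+F+F   [V -> V + F]
V+F+F+F => F+F+F+F   [V -> F]
F+F+F+F => 2+F+F+F   [F -> 2]
2+F+F+F => 2+2+F+F   [F -> 2]
2+2+F+F => 2+2+2+F   [F -> 2]
2+2+2+F => 2+2+2+2   [F -> 2]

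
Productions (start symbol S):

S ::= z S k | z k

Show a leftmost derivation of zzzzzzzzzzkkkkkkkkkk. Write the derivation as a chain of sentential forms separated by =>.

S => zSk => zzSkk => zzzSkkk => zzzzSkkkk => zzzzzSkkkkk => zzzzzzSkkkkkk => zzzzzzzSkkkkkkk => zzzzzzzzSkkkkkkkk => zzzzzzzzzSkkkkkkkkk => zzzzzzzzzzkkkkkkkkkk

S => zSk   [S ::= z S k]
zSk => zzSkk   [S ::= z S k]
zzSkk => zzzSkkk   [S ::= z S k]
zzzSkkk => zzzzSkkkk   [S ::= z S k]
zzzzSkkkk => zzzzzSkkkkk   [S ::= z S k]
zzzzzSkkkkk => zzzzzzSkkkkkk   [S ::= z S k]
zzzzzzSkkkkkk => zzzzzzzSkkkkkkk   [S ::= z S k]
zzzzzzzSkkkkkkk => zzzzzzzzSkkkkkkkk   [S ::= z S k]
zzzzzzzzSkkkkkkkk => zzzzzzzzzSkkkkkkkkk   [S ::= z S k]
zzzzzzzzzSkkkkkkkkk => zzzzzzzzzzkkkkkkkkkk   [S ::= z k]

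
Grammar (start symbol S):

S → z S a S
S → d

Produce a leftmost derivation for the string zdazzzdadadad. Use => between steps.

S => zSaS   [S → z S a S]
zSaS => zdaS   [S → d]
zdaS => zdazSaS   [S → z S a S]
zdazSaS => zdazzSaSaS   [S → z S a S]
zdazzSaSaS => zdazzzSaSaSaS   [S → z S a S]
zdazzzSaSaSaS => zdazzzdaSaSaS   [S → d]
zdazzzdaSaSaS => zdazzzdadaSaS   [S → d]
zdazzzdadaSaS => zdazzzdadadaS   [S → d]
zdazzzdadadaS => zdazzzdadadad   [S → d]

S=>zSaS=>zdaS=>zdazSaS=>zdazzSaSaS=>zdazzzSaSaSaS=>zdazzzdaSaSaS=>zdazzzdadaSaS=>zdazzzdadadaS=>zdazzzdadadad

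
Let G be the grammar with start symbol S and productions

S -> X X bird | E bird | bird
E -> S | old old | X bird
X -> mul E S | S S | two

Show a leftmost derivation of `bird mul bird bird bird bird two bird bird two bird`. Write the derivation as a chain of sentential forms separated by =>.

S => X X bird => S S X bird => X X bird S X bird => S S X bird S X bird => bird S X bird S X bird => bird E bird X bird S X bird => bird X bird bird X bird S X bird => bird mul E S bird bird X bird S X bird => bird mul S S bird bird X bird S X bird => bird mul bird S bird bird X bird S X bird => bird mul bird bird bird bird X bird S X bird => bird mul bird bird bird bird two bird S X bird => bird mul bird bird bird bird two bird bird X bird => bird mul bird bird bird bird two bird bird two bird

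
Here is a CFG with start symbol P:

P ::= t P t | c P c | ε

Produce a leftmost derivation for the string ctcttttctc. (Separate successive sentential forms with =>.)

P => cPc   [P ::= c P c]
cPc => ctPtc   [P ::= t P t]
ctPtc => ctcPctc   [P ::= c P c]
ctcPctc => ctctPtctc   [P ::= t P t]
ctctPtctc => ctcttPttctc   [P ::= t P t]
ctcttPttctc => ctcttttctc   [P ::= ε]

P => cPc => ctPtc => ctcPctc => ctctPtctc => ctcttPttctc => ctcttttctc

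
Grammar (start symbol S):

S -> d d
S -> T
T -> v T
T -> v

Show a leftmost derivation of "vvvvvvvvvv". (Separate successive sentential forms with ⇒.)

S ⇒ T ⇒ vT ⇒ vvT ⇒ vvvT ⇒ vvvvT ⇒ vvvvvT ⇒ vvvvvvT ⇒ vvvvvvvT ⇒ vvvvvvvvT ⇒ vvvvvvvvvT ⇒ vvvvvvvvvv

S ⇒ T   [S -> T]
T ⇒ vT   [T -> v T]
vT ⇒ vvT   [T -> v T]
vvT ⇒ vvvT   [T -> v T]
vvvT ⇒ vvvvT   [T -> v T]
vvvvT ⇒ vvvvvT   [T -> v T]
vvvvvT ⇒ vvvvvvT   [T -> v T]
vvvvvvT ⇒ vvvvvvvT   [T -> v T]
vvvvvvvT ⇒ vvvvvvvvT   [T -> v T]
vvvvvvvvT ⇒ vvvvvvvvvT   [T -> v T]
vvvvvvvvvT ⇒ vvvvvvvvvv   [T -> v]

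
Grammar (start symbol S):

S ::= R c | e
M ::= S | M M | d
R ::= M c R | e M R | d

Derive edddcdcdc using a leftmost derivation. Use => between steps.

S=>Rc=>McRc=>MMcRc=>SMcRc=>RcMcRc=>eMRcMcRc=>eMMRcMcRc=>edMRcMcRc=>eddRcMcRc=>edddcMcRc=>edddcdcRc=>edddcdcdc

S => Rc   [S ::= R c]
Rc => McRc   [R ::= M c R]
McRc => MMcRc   [M ::= M M]
MMcRc => SMcRc   [M ::= S]
SMcRc => RcMcRc   [S ::= R c]
RcMcRc => eMRcMcRc   [R ::= e M R]
eMRcMcRc => eMMRcMcRc   [M ::= M M]
eMMRcMcRc => edMRcMcRc   [M ::= d]
edMRcMcRc => eddRcMcRc   [M ::= d]
eddRcMcRc => edddcMcRc   [R ::= d]
edddcMcRc => edddcdcRc   [M ::= d]
edddcdcRc => edddcdcdc   [R ::= d]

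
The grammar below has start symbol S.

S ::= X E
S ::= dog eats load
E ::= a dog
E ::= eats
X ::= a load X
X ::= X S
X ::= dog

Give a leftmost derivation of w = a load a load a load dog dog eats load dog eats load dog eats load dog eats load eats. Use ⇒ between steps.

S ⇒ X E ⇒ a load X E ⇒ a load a load X E ⇒ a load a load X S E ⇒ a load a load a load X S E ⇒ a load a load a load X S S E ⇒ a load a load a load X S S S E ⇒ a load a load a load X S S S S E ⇒ a load a load a load dog S S S S E ⇒ a load a load a load dog dog eats load S S S E ⇒ a load a load a load dog dog eats load dog eats load S S E ⇒ a load a load a load dog dog eats load dog eats load dog eats load S E ⇒ a load a load a load dog dog eats load dog eats load dog eats load dog eats load E ⇒ a load a load a load dog dog eats load dog eats load dog eats load dog eats load eats

S ⇒ X E   [S ::= X E]
X E ⇒ a load X E   [X ::= a load X]
a load X E ⇒ a load a load X E   [X ::= a load X]
a load a load X E ⇒ a load a load X S E   [X ::= X S]
a load a load X S E ⇒ a load a load a load X S E   [X ::= a load X]
a load a load a load X S E ⇒ a load a load a load X S S E   [X ::= X S]
a load a load a load X S S E ⇒ a load a load a load X S S S E   [X ::= X S]
a load a load a load X S S S E ⇒ a load a load a load X S S S S E   [X ::= X S]
a load a load a load X S S S S E ⇒ a load a load a load dog S S S S E   [X ::= dog]
a load a load a load dog S S S S E ⇒ a load a load a load dog dog eats load S S S E   [S ::= dog eats load]
a load a load a load dog dog eats load S S S E ⇒ a load a load a load dog dog eats load dog eats load S S E   [S ::= dog eats load]
a load a load a load dog dog eats load dog eats load S S E ⇒ a load a load a load dog dog eats load dog eats load dog eats load S E   [S ::= dog eats load]
a load a load a load dog dog eats load dog eats load dog eats load S E ⇒ a load a load a load dog dog eats load dog eats load dog eats load dog eats load E   [S ::= dog eats load]
a load a load a load dog dog eats load dog eats load dog eats load dog eats load E ⇒ a load a load a load dog dog eats load dog eats load dog eats load dog eats load eats   [E ::= eats]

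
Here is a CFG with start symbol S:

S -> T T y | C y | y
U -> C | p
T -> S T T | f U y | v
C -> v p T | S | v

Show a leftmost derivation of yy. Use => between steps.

S => Cy => Sy => yy

S => Cy   [S -> C y]
Cy => Sy   [C -> S]
Sy => yy   [S -> y]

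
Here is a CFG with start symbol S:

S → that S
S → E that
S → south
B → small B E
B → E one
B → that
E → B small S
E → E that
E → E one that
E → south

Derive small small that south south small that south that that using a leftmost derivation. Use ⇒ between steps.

S ⇒ E that ⇒ B small S that ⇒ small B E small S that ⇒ small small B E E small S that ⇒ small small that E E small S that ⇒ small small that south E small S that ⇒ small small that south south small S that ⇒ small small that south south small that S that ⇒ small small that south south small that E that that ⇒ small small that south south small that south that that

S ⇒ E that   [S → E that]
E that ⇒ B small S that   [E → B small S]
B small S that ⇒ small B E small S that   [B → small B E]
small B E small S that ⇒ small small B E E small S that   [B → small B E]
small small B E E small S that ⇒ small small that E E small S that   [B → that]
small small that E E small S that ⇒ small small that south E small S that   [E → south]
small small that south E small S that ⇒ small small that south south small S that   [E → south]
small small that south south small S that ⇒ small small that south south small that S that   [S → that S]
small small that south south small that S that ⇒ small small that south south small that E that that   [S → E that]
small small that south south small that E that that ⇒ small small that south south small that south that that   [E → south]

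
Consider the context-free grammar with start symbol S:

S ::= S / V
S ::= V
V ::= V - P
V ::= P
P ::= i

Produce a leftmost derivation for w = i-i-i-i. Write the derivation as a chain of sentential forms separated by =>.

S => V   [S ::= V]
V => V-P   [V ::= V - P]
V-P => V-P-P   [V ::= V - P]
V-P-P => V-P-P-P   [V ::= V - P]
V-P-P-P => P-P-P-P   [V ::= P]
P-P-P-P => i-P-P-P   [P ::= i]
i-P-P-P => i-i-P-P   [P ::= i]
i-i-P-P => i-i-i-P   [P ::= i]
i-i-i-P => i-i-i-i   [P ::= i]

S => V => V-P => V-P-P => V-P-P-P => P-P-P-P => i-P-P-P => i-i-P-P => i-i-i-P => i-i-i-i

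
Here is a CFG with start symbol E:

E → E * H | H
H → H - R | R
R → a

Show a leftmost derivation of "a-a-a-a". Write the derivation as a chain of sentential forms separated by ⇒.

E ⇒ H ⇒ H-R ⇒ H-R-R ⇒ H-R-R-R ⇒ R-R-R-R ⇒ a-R-R-R ⇒ a-a-R-R ⇒ a-a-a-R ⇒ a-a-a-a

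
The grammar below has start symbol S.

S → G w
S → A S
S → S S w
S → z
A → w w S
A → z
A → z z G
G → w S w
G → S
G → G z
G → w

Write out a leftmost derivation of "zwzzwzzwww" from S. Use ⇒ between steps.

S ⇒ AS   [S → A S]
AS ⇒ zS   [A → z]
zS ⇒ zGw   [S → G w]
zGw ⇒ zSw   [G → S]
zSw ⇒ zSSww   [S → S S w]
zSSww ⇒ zGwSww   [S → G w]
zGwSww ⇒ zGzwSww   [G → G z]
zGzwSww ⇒ zGzzwSww   [G → G z]
zGzzwSww ⇒ zwzzwSww   [G → w]
zwzzwSww ⇒ zwzzwSSwww   [S → S S w]
zwzzwSSwww ⇒ zwzzwzSwww   [S → z]
zwzzwzSwww ⇒ zwzzwzzwww   [S → z]

S ⇒ AS ⇒ zS ⇒ zGw ⇒ zSw ⇒ zSSww ⇒ zGwSww ⇒ zGzwSww ⇒ zGzzwSww ⇒ zwzzwSww ⇒ zwzzwSSwww ⇒ zwzzwzSwww ⇒ zwzzwzzwww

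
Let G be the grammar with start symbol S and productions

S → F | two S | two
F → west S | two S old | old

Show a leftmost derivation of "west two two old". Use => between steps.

S => F => west S => west F => west two S old => west two two old

S => F   [S → F]
F => west S   [F → west S]
west S => west F   [S → F]
west F => west two S old   [F → two S old]
west two S old => west two two old   [S → two]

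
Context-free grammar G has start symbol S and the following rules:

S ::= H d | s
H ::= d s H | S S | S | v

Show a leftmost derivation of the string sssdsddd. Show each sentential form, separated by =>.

S => Hd   [S ::= H d]
Hd => Sd   [H ::= S]
Sd => Hdd   [S ::= H d]
Hdd => SSdd   [H ::= S S]
SSdd => sSdd   [S ::= s]
sSdd => sHddd   [S ::= H d]
sHddd => sSSddd   [H ::= S S]
sSSddd => sHdSddd   [S ::= H d]
sHdSddd => sSSdSddd   [H ::= S S]
sSSdSddd => ssSdSddd   [S ::= s]
ssSdSddd => sssdSddd   [S ::= s]
sssdSddd => sssdsddd   [S ::= s]

S => Hd => Sd => Hdd => SSdd => sSdd => sHddd => sSSddd => sHdSddd => sSSdSddd => ssSdSddd => sssdSddd => sssdsddd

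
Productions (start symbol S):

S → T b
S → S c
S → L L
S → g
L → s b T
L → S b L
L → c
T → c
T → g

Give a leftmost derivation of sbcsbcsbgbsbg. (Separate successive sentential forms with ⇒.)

S⇒LL⇒sbTL⇒sbcL⇒sbcSbL⇒sbcLLbL⇒sbcsbTLbL⇒sbcsbcLbL⇒sbcsbcsbTbL⇒sbcsbcsbgbL⇒sbcsbcsbgbsbT⇒sbcsbcsbgbsbg

S ⇒ LL   [S → L L]
LL ⇒ sbTL   [L → s b T]
sbTL ⇒ sbcL   [T → c]
sbcL ⇒ sbcSbL   [L → S b L]
sbcSbL ⇒ sbcLLbL   [S → L L]
sbcLLbL ⇒ sbcsbTLbL   [L → s b T]
sbcsbTLbL ⇒ sbcsbcLbL   [T → c]
sbcsbcLbL ⇒ sbcsbcsbTbL   [L → s b T]
sbcsbcsbTbL ⇒ sbcsbcsbgbL   [T → g]
sbcsbcsbgbL ⇒ sbcsbcsbgbsbT   [L → s b T]
sbcsbcsbgbsbT ⇒ sbcsbcsbgbsbg   [T → g]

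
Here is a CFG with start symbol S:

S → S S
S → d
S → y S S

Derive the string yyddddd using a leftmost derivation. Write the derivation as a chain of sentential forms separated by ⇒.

S ⇒ SS   [S → S S]
SS ⇒ SSS   [S → S S]
SSS ⇒ ySSSS   [S → y S S]
ySSSS ⇒ yySSSSS   [S → y S S]
yySSSSS ⇒ yydSSSS   [S → d]
yydSSSS ⇒ yyddSSS   [S → d]
yyddSSS ⇒ yydddSS   [S → d]
yydddSS ⇒ yyddddS   [S → d]
yyddddS ⇒ yyddddd   [S → d]

S ⇒ SS ⇒ SSS ⇒ ySSSS ⇒ yySSSSS ⇒ yydSSSS ⇒ yyddSSS ⇒ yydddSS ⇒ yyddddS ⇒ yyddddd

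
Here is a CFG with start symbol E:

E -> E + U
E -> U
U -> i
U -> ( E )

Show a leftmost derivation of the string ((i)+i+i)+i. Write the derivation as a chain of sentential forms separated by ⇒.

E⇒E+U⇒U+U⇒(E)+U⇒(E+U)+U⇒(E+U+U)+U⇒(U+U+U)+U⇒((E)+U+U)+U⇒((U)+U+U)+U⇒((i)+U+U)+U⇒((i)+i+U)+U⇒((i)+i+i)+U⇒((i)+i+i)+i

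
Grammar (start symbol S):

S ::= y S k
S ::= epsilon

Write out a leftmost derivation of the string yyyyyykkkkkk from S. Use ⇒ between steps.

S ⇒ ySk ⇒ yySkk ⇒ yyySkkk ⇒ yyyySkkkk ⇒ yyyyySkkkkk ⇒ yyyyyySkkkkkk ⇒ yyyyyykkkkkk

S ⇒ ySk   [S ::= y S k]
ySk ⇒ yySkk   [S ::= y S k]
yySkk ⇒ yyySkkk   [S ::= y S k]
yyySkkk ⇒ yyyySkkkk   [S ::= y S k]
yyyySkkkk ⇒ yyyyySkkkkk   [S ::= y S k]
yyyyySkkkkk ⇒ yyyyyySkkkkkk   [S ::= y S k]
yyyyyySkkkkkk ⇒ yyyyyykkkkkk   [S ::= epsilon]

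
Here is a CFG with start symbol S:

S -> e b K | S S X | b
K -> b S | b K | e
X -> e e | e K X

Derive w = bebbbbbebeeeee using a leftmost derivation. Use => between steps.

S => SSX => bSX => bSSXX => bebKSXX => bebbKSXX => bebbbKSXX => bebbbbSSXX => bebbbbbSXX => bebbbbbebKXX => bebbbbbebeXX => bebbbbbebeeeX => bebbbbbebeeeee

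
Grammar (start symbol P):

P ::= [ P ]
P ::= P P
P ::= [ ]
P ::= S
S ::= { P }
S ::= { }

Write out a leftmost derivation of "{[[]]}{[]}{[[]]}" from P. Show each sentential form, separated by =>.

P => PP => SP => {P}P => {[P]}P => {[[]]}P => {[[]]}PP => {[[]]}SP => {[[]]}{P}P => {[[]]}{[]}P => {[[]]}{[]}S => {[[]]}{[]}{P} => {[[]]}{[]}{[P]} => {[[]]}{[]}{[[]]}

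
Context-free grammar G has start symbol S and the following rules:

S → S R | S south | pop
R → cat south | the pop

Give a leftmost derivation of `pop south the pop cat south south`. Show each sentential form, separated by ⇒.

S ⇒ S south   [S → S south]
S south ⇒ S R south   [S → S R]
S R south ⇒ S R R south   [S → S R]
S R R south ⇒ S south R R south   [S → S south]
S south R R south ⇒ pop south R R south   [S → pop]
pop south R R south ⇒ pop south the pop R south   [R → the pop]
pop south the pop R south ⇒ pop south the pop cat south south   [R → cat south]

S ⇒ S south ⇒ S R south ⇒ S R R south ⇒ S south R R south ⇒ pop south R R south ⇒ pop south the pop R south ⇒ pop south the pop cat south south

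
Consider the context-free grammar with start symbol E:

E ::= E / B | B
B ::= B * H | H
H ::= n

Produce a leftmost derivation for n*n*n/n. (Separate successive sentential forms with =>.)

E => E/B => B/B => B*H/B => B*H*H/B => H*H*H/B => n*H*H/B => n*n*H/B => n*n*n/B => n*n*n/H => n*n*n/n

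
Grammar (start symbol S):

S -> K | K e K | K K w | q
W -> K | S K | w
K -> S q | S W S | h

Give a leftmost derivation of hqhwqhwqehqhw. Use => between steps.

S => KKw   [S -> K K w]
KKw => SqKw   [K -> S q]
SqKw => KeKqKw   [S -> K e K]
KeKqKw => SqeKqKw   [K -> S q]
SqeKqKw => KKwqeKqKw   [S -> K K w]
KKwqeKqKw => SqKwqeKqKw   [K -> S q]
SqKwqeKqKw => KKwqKwqeKqKw   [S -> K K w]
KKwqKwqeKqKw => SqKwqKwqeKqKw   [K -> S q]
SqKwqKwqeKqKw => KqKwqKwqeKqKw   [S -> K]
KqKwqKwqeKqKw => hqKwqKwqeKqKw   [K -> h]
hqKwqKwqeKqKw => hqhwqKwqeKqKw   [K -> h]
hqhwqKwqeKqKw => hqhwqhwqeKqKw   [K -> h]
hqhwqhwqeKqKw => hqhwqhwqehqKw   [K -> h]
hqhwqhwqehqKw => hqhwqhwqehqhw   [K -> h]

S => KKw => SqKw => KeKqKw => SqeKqKw => KKwqeKqKw => SqKwqeKqKw => KKwqKwqeKqKw => SqKwqKwqeKqKw => KqKwqKwqeKqKw => hqKwqKwqeKqKw => hqhwqKwqeKqKw => hqhwqhwqeKqKw => hqhwqhwqehqKw => hqhwqhwqehqhw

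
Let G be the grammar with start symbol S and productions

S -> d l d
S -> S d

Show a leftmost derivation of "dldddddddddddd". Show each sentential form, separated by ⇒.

S ⇒ Sd   [S -> S d]
Sd ⇒ Sdd   [S -> S d]
Sdd ⇒ Sddd   [S -> S d]
Sddd ⇒ Sdddd   [S -> S d]
Sdddd ⇒ Sddddd   [S -> S d]
Sddddd ⇒ Sdddddd   [S -> S d]
Sdddddd ⇒ Sddddddd   [S -> S d]
Sddddddd ⇒ Sdddddddd   [S -> S d]
Sdddddddd ⇒ Sddddddddd   [S -> S d]
Sddddddddd ⇒ Sdddddddddd   [S -> S d]
Sdddddddddd ⇒ Sddddddddddd   [S -> S d]
Sddddddddddd ⇒ dldddddddddddd   [S -> d l d]

S ⇒ Sd ⇒ Sdd ⇒ Sddd ⇒ Sdddd ⇒ Sddddd ⇒ Sdddddd ⇒ Sddddddd ⇒ Sdddddddd ⇒ Sddddddddd ⇒ Sdddddddddd ⇒ Sddddddddddd ⇒ dldddddddddddd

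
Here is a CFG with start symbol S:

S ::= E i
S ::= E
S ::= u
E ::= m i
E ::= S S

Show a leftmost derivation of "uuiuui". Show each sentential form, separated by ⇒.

S⇒Ei⇒SSi⇒ESi⇒SSSi⇒EiSSi⇒SSiSSi⇒uSiSSi⇒uuiSSi⇒uuiuSi⇒uuiuui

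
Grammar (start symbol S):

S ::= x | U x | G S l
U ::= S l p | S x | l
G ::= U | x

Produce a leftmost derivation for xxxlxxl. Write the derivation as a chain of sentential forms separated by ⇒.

S ⇒ GSl   [S ::= G S l]
GSl ⇒ USl   [G ::= U]
USl ⇒ SxSl   [U ::= S x]
SxSl ⇒ GSlxSl   [S ::= G S l]
GSlxSl ⇒ USlxSl   [G ::= U]
USlxSl ⇒ SxSlxSl   [U ::= S x]
SxSlxSl ⇒ xxSlxSl   [S ::= x]
xxSlxSl ⇒ xxxlxSl   [S ::= x]
xxxlxSl ⇒ xxxlxxl   [S ::= x]

S ⇒ GSl ⇒ USl ⇒ SxSl ⇒ GSlxSl ⇒ USlxSl ⇒ SxSlxSl ⇒ xxSlxSl ⇒ xxxlxSl ⇒ xxxlxxl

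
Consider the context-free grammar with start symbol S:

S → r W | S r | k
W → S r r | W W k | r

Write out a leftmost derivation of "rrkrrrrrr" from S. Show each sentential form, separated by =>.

S=>rW=>rSrr=>rSrrr=>rSrrrr=>rrWrrrr=>rrSrrrrrr=>rrkrrrrrr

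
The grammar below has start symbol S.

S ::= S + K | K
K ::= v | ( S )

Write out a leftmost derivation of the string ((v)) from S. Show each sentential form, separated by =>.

S => K => (S) => (K) => ((S)) => ((K)) => ((v))

S => K   [S ::= K]
K => (S)   [K ::= ( S )]
(S) => (K)   [S ::= K]
(K) => ((S))   [K ::= ( S )]
((S)) => ((K))   [S ::= K]
((K)) => ((v))   [K ::= v]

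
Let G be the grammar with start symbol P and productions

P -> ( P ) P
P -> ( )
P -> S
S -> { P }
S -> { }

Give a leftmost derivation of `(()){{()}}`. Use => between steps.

P=>(P)P=>(())P=>(())S=>(()){P}=>(()){S}=>(()){{P}}=>(()){{()}}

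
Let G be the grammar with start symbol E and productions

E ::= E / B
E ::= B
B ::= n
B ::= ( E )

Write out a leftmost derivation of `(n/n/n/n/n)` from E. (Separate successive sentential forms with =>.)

E => B => (E) => (E/B) => (E/B/B) => (E/B/B/B) => (E/B/B/B/B) => (B/B/B/B/B) => (n/B/B/B/B) => (n/n/B/B/B) => (n/n/n/B/B) => (n/n/n/n/B) => (n/n/n/n/n)

E => B   [E ::= B]
B => (E)   [B ::= ( E )]
(E) => (E/B)   [E ::= E / B]
(E/B) => (E/B/B)   [E ::= E / B]
(E/B/B) => (E/B/B/B)   [E ::= E / B]
(E/B/B/B) => (E/B/B/B/B)   [E ::= E / B]
(E/B/B/B/B) => (B/B/B/B/B)   [E ::= B]
(B/B/B/B/B) => (n/B/B/B/B)   [B ::= n]
(n/B/B/B/B) => (n/n/B/B/B)   [B ::= n]
(n/n/B/B/B) => (n/n/n/B/B)   [B ::= n]
(n/n/n/B/B) => (n/n/n/n/B)   [B ::= n]
(n/n/n/n/B) => (n/n/n/n/n)   [B ::= n]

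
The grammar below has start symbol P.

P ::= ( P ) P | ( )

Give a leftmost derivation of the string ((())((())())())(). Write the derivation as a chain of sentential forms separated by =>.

P=>(P)P=>((P)P)P=>((())P)P=>((())(P)P)P=>((())((P)P)P)P=>((())((())P)P)P=>((())((())())P)P=>((())((())())())P=>((())((())())())()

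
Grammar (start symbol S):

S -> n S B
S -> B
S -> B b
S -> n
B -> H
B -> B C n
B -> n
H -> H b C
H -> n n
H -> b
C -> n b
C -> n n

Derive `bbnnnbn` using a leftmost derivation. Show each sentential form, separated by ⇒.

S ⇒ B   [S -> B]
B ⇒ BCn   [B -> B C n]
BCn ⇒ HCn   [B -> H]
HCn ⇒ HbCCn   [H -> H b C]
HbCCn ⇒ bbCCn   [H -> b]
bbCCn ⇒ bbnnCn   [C -> n n]
bbnnCn ⇒ bbnnnbn   [C -> n b]

S⇒B⇒BCn⇒HCn⇒HbCCn⇒bbCCn⇒bbnnCn⇒bbnnnbn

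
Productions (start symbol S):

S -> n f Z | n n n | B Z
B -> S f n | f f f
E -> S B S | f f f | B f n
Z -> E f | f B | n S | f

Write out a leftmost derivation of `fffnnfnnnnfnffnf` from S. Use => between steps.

S => BZ => SfnZ => BZfnZ => SfnZfnZ => BZfnZfnZ => fffZfnZfnZ => fffnSfnZfnZ => fffnnfZfnZfnZ => fffnnfnSfnZfnZ => fffnnfnnnnfnZfnZ => fffnnfnnnnfnffnZ => fffnnfnnnnfnffnf

S => BZ   [S -> B Z]
BZ => SfnZ   [B -> S f n]
SfnZ => BZfnZ   [S -> B Z]
BZfnZ => SfnZfnZ   [B -> S f n]
SfnZfnZ => BZfnZfnZ   [S -> B Z]
BZfnZfnZ => fffZfnZfnZ   [B -> f f f]
fffZfnZfnZ => fffnSfnZfnZ   [Z -> n S]
fffnSfnZfnZ => fffnnfZfnZfnZ   [S -> n f Z]
fffnnfZfnZfnZ => fffnnfnSfnZfnZ   [Z -> n S]
fffnnfnSfnZfnZ => fffnnfnnnnfnZfnZ   [S -> n n n]
fffnnfnnnnfnZfnZ => fffnnfnnnnfnffnZ   [Z -> f]
fffnnfnnnnfnffnZ => fffnnfnnnnfnffnf   [Z -> f]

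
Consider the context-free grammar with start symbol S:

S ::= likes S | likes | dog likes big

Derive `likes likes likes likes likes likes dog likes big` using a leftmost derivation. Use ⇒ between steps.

S ⇒ likes S   [S ::= likes S]
likes S ⇒ likes likes S   [S ::= likes S]
likes likes S ⇒ likes likes likes S   [S ::= likes S]
likes likes likes S ⇒ likes likes likes likes S   [S ::= likes S]
likes likes likes likes S ⇒ likes likes likes likes likes S   [S ::= likes S]
likes likes likes likes likes S ⇒ likes likes likes likes likes likes S   [S ::= likes S]
likes likes likes likes likes likes S ⇒ likes likes likes likes likes likes dog likes big   [S ::= dog likes big]

S ⇒ likes S ⇒ likes likes S ⇒ likes likes likes S ⇒ likes likes likes likes S ⇒ likes likes likes likes likes S ⇒ likes likes likes likes likes likes S ⇒ likes likes likes likes likes likes dog likes big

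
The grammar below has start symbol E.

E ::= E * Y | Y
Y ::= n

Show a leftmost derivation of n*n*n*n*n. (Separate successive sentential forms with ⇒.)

E ⇒ E*Y ⇒ E*Y*Y ⇒ E*Y*Y*Y ⇒ E*Y*Y*Y*Y ⇒ Y*Y*Y*Y*Y ⇒ n*Y*Y*Y*Y ⇒ n*n*Y*Y*Y ⇒ n*n*n*Y*Y ⇒ n*n*n*n*Y ⇒ n*n*n*n*n

E ⇒ E*Y   [E ::= E * Y]
E*Y ⇒ E*Y*Y   [E ::= E * Y]
E*Y*Y ⇒ E*Y*Y*Y   [E ::= E * Y]
E*Y*Y*Y ⇒ E*Y*Y*Y*Y   [E ::= E * Y]
E*Y*Y*Y*Y ⇒ Y*Y*Y*Y*Y   [E ::= Y]
Y*Y*Y*Y*Y ⇒ n*Y*Y*Y*Y   [Y ::= n]
n*Y*Y*Y*Y ⇒ n*n*Y*Y*Y   [Y ::= n]
n*n*Y*Y*Y ⇒ n*n*n*Y*Y   [Y ::= n]
n*n*n*Y*Y ⇒ n*n*n*n*Y   [Y ::= n]
n*n*n*n*Y ⇒ n*n*n*n*n   [Y ::= n]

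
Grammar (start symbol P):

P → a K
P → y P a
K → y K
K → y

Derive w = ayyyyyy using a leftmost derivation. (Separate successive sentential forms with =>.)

P => aK => ayK => ayyK => ayyyK => ayyyyK => ayyyyyK => ayyyyyy

P => aK   [P → a K]
aK => ayK   [K → y K]
ayK => ayyK   [K → y K]
ayyK => ayyyK   [K → y K]
ayyyK => ayyyyK   [K → y K]
ayyyyK => ayyyyyK   [K → y K]
ayyyyyK => ayyyyyy   [K → y]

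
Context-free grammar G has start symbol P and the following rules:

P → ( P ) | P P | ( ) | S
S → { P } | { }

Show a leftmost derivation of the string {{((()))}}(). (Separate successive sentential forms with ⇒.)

P ⇒ PP ⇒ SP ⇒ {P}P ⇒ {S}P ⇒ {{P}}P ⇒ {{(P)}}P ⇒ {{((P))}}P ⇒ {{((()))}}P ⇒ {{((()))}}()

P ⇒ PP   [P → P P]
PP ⇒ SP   [P → S]
SP ⇒ {P}P   [S → { P }]
{P}P ⇒ {S}P   [P → S]
{S}P ⇒ {{P}}P   [S → { P }]
{{P}}P ⇒ {{(P)}}P   [P → ( P )]
{{(P)}}P ⇒ {{((P))}}P   [P → ( P )]
{{((P))}}P ⇒ {{((()))}}P   [P → ( )]
{{((()))}}P ⇒ {{((()))}}()   [P → ( )]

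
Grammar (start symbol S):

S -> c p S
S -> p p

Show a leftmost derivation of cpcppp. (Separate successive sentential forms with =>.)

S => cpS => cpcpS => cpcppp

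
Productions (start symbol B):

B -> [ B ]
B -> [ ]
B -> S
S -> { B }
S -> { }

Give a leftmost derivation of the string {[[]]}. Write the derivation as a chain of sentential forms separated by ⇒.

B ⇒ S ⇒ {B} ⇒ {[B]} ⇒ {[[]]}

B ⇒ S   [B -> S]
S ⇒ {B}   [S -> { B }]
{B} ⇒ {[B]}   [B -> [ B ]]
{[B]} ⇒ {[[]]}   [B -> [ ]]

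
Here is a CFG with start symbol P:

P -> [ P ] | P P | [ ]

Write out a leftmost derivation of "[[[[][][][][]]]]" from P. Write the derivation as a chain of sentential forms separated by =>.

P=>[P]=>[[P]]=>[[[P]]]=>[[[PP]]]=>[[[PPP]]]=>[[[PPPP]]]=>[[[PPPPP]]]=>[[[[]PPPP]]]=>[[[[][]PPP]]]=>[[[[][][]PP]]]=>[[[[][][][]P]]]=>[[[[][][][][]]]]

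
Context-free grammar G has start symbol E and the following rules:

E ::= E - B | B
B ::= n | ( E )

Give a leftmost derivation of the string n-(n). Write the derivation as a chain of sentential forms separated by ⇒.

E ⇒ E-B   [E ::= E - B]
E-B ⇒ B-B   [E ::= B]
B-B ⇒ n-B   [B ::= n]
n-B ⇒ n-(E)   [B ::= ( E )]
n-(E) ⇒ n-(B)   [E ::= B]
n-(B) ⇒ n-(n)   [B ::= n]

E ⇒ E-B ⇒ B-B ⇒ n-B ⇒ n-(E) ⇒ n-(B) ⇒ n-(n)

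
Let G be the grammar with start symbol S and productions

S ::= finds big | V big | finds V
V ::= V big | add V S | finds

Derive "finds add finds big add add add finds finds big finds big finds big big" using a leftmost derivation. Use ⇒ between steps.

S ⇒ finds V ⇒ finds add V S ⇒ finds add V big S ⇒ finds add finds big S ⇒ finds add finds big V big ⇒ finds add finds big add V S big ⇒ finds add finds big add add V S S big ⇒ finds add finds big add add add V S S S big ⇒ finds add finds big add add add finds S S S big ⇒ finds add finds big add add add finds finds big S S big ⇒ finds add finds big add add add finds finds big finds big S big ⇒ finds add finds big add add add finds finds big finds big finds big big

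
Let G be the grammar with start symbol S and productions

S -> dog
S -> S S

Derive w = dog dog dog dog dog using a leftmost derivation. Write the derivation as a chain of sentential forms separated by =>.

S => S S => S S S => S S S S => dog S S S => dog S S S S => dog dog S S S => dog dog dog S S => dog dog dog dog S => dog dog dog dog dog

S => S S   [S -> S S]
S S => S S S   [S -> S S]
S S S => S S S S   [S -> S S]
S S S S => dog S S S   [S -> dog]
dog S S S => dog S S S S   [S -> S S]
dog S S S S => dog dog S S S   [S -> dog]
dog dog S S S => dog dog dog S S   [S -> dog]
dog dog dog S S => dog dog dog dog S   [S -> dog]
dog dog dog dog S => dog dog dog dog dog   [S -> dog]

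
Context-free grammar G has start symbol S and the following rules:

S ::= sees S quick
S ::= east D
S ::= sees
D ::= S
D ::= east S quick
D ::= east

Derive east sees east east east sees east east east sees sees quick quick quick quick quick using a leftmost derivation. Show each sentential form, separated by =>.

S => east D   [S ::= east D]
east D => east S   [D ::= S]
east S => east sees S quick   [S ::= sees S quick]
east sees S quick => east sees east D quick   [S ::= east D]
east sees east D quick => east sees east east S quick quick   [D ::= east S quick]
east sees east east S quick quick => east sees east east east D quick quick   [S ::= east D]
east sees east east east D quick quick => east sees east east east S quick quick   [D ::= S]
east sees east east east S quick quick => east sees east east east sees S quick quick quick   [S ::= sees S quick]
east sees east east east sees S quick quick quick => east sees east east east sees east D quick quick quick   [S ::= east D]
east sees east east east sees east D quick quick quick => east sees east east east sees east S quick quick quick   [D ::= S]
east sees east east east sees east S quick quick quick => east sees east east east sees east east D quick quick quick   [S ::= east D]
east sees east east east sees east east D quick quick quick => east sees east east east sees east east east S quick quick quick quick   [D ::= east S quick]
east sees east east east sees east east east S quick quick quick quick => east sees east east east sees east east east sees S quick quick quick quick quick   [S ::= sees S quick]
east sees east east east sees east east east sees S quick quick quick quick quick => east sees east east east sees east east east sees sees quick quick quick quick quick   [S ::= sees]

S => east D => east S => east sees S quick => east sees east D quick => east sees east east S quick quick => east sees east east east D quick quick => east sees east east east S quick quick => east sees east east east sees S quick quick quick => east sees east east east sees east D quick quick quick => east sees east east east sees east S quick quick quick => east sees east east east sees east east D quick quick quick => east sees east east east sees east east east S quick quick quick quick => east sees east east east sees east east east sees S quick quick quick quick quick => east sees east east east sees east east east sees sees quick quick quick quick quick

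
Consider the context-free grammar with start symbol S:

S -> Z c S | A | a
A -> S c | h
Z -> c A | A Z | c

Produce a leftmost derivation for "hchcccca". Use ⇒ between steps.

S ⇒ ZcS   [S -> Z c S]
ZcS ⇒ AZcS   [Z -> A Z]
AZcS ⇒ hZcS   [A -> h]
hZcS ⇒ hcAcS   [Z -> c A]
hcAcS ⇒ hcSccS   [A -> S c]
hcSccS ⇒ hcAccS   [S -> A]
hcAccS ⇒ hchccS   [A -> h]
hchccS ⇒ hchccZcS   [S -> Z c S]
hchccZcS ⇒ hchccccS   [Z -> c]
hchccccS ⇒ hchcccca   [S -> a]

S⇒ZcS⇒AZcS⇒hZcS⇒hcAcS⇒hcSccS⇒hcAccS⇒hchccS⇒hchccZcS⇒hchccccS⇒hchcccca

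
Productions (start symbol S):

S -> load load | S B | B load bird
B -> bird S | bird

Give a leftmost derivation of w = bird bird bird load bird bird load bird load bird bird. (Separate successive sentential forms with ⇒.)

S ⇒ S B ⇒ B load bird B ⇒ bird S load bird B ⇒ bird B load bird load bird B ⇒ bird bird S load bird load bird B ⇒ bird bird S B load bird load bird B ⇒ bird bird B load bird B load bird load bird B ⇒ bird bird bird load bird B load bird load bird B ⇒ bird bird bird load bird bird load bird load bird B ⇒ bird bird bird load bird bird load bird load bird bird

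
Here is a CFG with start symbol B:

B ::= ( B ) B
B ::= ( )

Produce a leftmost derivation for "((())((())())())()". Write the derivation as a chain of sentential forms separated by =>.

B => (B)B   [B ::= ( B ) B]
(B)B => ((B)B)B   [B ::= ( B ) B]
((B)B)B => ((())B)B   [B ::= ( )]
((())B)B => ((())(B)B)B   [B ::= ( B ) B]
((())(B)B)B => ((())((B)B)B)B   [B ::= ( B ) B]
((())((B)B)B)B => ((())((())B)B)B   [B ::= ( )]
((())((())B)B)B => ((())((())())B)B   [B ::= ( )]
((())((())())B)B => ((())((())())())B   [B ::= ( )]
((())((())())())B => ((())((())())())()   [B ::= ( )]

B => (B)B => ((B)B)B => ((())B)B => ((())(B)B)B => ((())((B)B)B)B => ((())((())B)B)B => ((())((())())B)B => ((())((())())())B => ((())((())())())()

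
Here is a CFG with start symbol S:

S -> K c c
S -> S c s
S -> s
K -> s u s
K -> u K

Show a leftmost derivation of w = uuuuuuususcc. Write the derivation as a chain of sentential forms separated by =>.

S => Kcc => uKcc => uuKcc => uuuKcc => uuuuKcc => uuuuuKcc => uuuuuuKcc => uuuuuuuKcc => uuuuuuususcc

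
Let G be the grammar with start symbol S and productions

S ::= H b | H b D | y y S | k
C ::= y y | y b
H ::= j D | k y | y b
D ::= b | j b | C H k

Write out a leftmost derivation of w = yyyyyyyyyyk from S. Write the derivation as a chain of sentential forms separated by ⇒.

S ⇒ yyS   [S ::= y y S]
yyS ⇒ yyyyS   [S ::= y y S]
yyyyS ⇒ yyyyyyS   [S ::= y y S]
yyyyyyS ⇒ yyyyyyyyS   [S ::= y y S]
yyyyyyyyS ⇒ yyyyyyyyyyS   [S ::= y y S]
yyyyyyyyyyS ⇒ yyyyyyyyyyk   [S ::= k]

S ⇒ yyS ⇒ yyyyS ⇒ yyyyyyS ⇒ yyyyyyyyS ⇒ yyyyyyyyyyS ⇒ yyyyyyyyyyk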